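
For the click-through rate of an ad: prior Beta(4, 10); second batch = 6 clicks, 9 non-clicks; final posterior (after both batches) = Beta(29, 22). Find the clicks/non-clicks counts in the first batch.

19 clicks and 3 non-clicks

Because Beta–binomial updating is additive in the counts, the combined data contributed (α_post−α_prior, β_post−β_prior) successes and failures.
Total across both batches: 29−4=25 clicks, 22−10=12 non-clicks.
Subtract the second batch: 25−6=19 clicks and 12−9=3 non-clicks.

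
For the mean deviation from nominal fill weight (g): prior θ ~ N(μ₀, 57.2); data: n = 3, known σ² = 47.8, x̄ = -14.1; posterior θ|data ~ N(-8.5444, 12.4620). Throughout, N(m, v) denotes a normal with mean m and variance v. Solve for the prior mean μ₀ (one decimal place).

μ₀ = 11.4

The posterior mean is a precision-weighted average: μ_n = (τ₀μ₀ + τ_data·x̄)/(τ₀+τ_data), with τ₀=1/σ₀² and τ_data=n/σ².
Here τ₀ = 1/57.2 = 0.017483 and τ_data = 3/47.8 = 0.062762, so τ_n = 0.080245.
Rearranging for μ₀: μ₀ = (μ_n·τ_n − τ_data·x̄)/τ₀ = (-8.5444·0.080245 − 0.062762·-14.1) / 0.017483 = 0.199299/0.017483 ≈ 11.4.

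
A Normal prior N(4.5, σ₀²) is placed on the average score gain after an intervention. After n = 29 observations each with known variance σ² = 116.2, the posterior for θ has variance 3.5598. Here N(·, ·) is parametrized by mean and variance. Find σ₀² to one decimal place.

For the Normal–Normal model with known σ², precisions add: τ_n = τ₀ + n/σ².
So 1/σ₀² = 1/3.5598 − 29/116.2 = 0.280915 − 0.249570 = 0.031345.
Hence σ₀² = 1/0.031345 ≈ 31.9.

σ₀² = 31.9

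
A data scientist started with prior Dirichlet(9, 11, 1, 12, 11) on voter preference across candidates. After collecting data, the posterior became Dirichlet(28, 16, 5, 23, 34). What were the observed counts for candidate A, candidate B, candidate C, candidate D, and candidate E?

counts (19, 5, 4, 11, 23)

For a Dirichlet(α) prior with multinomial counts c, the posterior is Dirichlet(α + c) componentwise.
Counts are posterior − prior componentwise: 28−9=19, 16−11=5, 5−1=4, 23−12=11, 34−11=23.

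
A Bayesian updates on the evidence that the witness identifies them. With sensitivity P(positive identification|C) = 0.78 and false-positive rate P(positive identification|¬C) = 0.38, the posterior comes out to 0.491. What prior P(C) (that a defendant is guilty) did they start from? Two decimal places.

P(C) = 0.32

In odds form, posterior odds = prior odds × likelihood ratio, so prior odds = posterior odds ÷ LR.
Posterior odds = 0.491/(1−0.491) = 0.9646. LR = 0.78/0.38 = 2.0526.
Prior odds = 0.9646/2.0526 = 0.4699, so P(C) = 0.4699/(1+0.4699) ≈ 0.32.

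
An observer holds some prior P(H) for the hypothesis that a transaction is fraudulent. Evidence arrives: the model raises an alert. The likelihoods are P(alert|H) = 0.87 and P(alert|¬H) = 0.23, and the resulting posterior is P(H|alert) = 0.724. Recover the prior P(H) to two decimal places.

Bayes' rule in odds form gives O(H|E) = O(H)·[P(E|H)/P(E|¬H)], hence O(H) = O(H|E)/LR.
Posterior odds = 0.724/(1−0.724) = 2.6232. LR = 0.87/0.23 = 3.7826.
Prior odds = 2.6232/3.7826 = 0.6935, so P(H) = 0.6935/(1+0.6935) ≈ 0.41.

P(H) = 0.41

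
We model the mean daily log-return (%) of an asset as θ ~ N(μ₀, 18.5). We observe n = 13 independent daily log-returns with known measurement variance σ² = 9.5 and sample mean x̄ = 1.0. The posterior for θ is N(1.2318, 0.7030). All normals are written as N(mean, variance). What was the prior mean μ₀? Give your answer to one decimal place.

μ₀ = 7.1

With known observation variance, the Normal–Normal posterior has precision τ_n = τ₀ + n/σ² and mean μ_n = (τ₀μ₀ + (n/σ²)x̄)/τ_n.
Here τ₀ = 1/18.5 = 0.054054 and τ_data = 13/9.5 = 1.368421, so τ_n = 1.422475.
Rearranging for μ₀: μ₀ = (μ_n·τ_n − τ_data·x̄)/τ₀ = (1.2318·1.422475 − 1.368421·1.0) / 0.054054 = 0.383784/0.054054 ≈ 7.1.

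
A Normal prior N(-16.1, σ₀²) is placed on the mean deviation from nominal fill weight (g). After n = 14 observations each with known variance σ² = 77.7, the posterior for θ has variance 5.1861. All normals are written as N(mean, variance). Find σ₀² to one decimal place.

σ₀² = 79.1

For the Normal–Normal model with known σ², precisions add: τ_n = τ₀ + n/σ².
So 1/σ₀² = 1/5.1861 − 14/77.7 = 0.192823 − 0.180180 = 0.012643.
Hence σ₀² = 1/0.012643 ≈ 79.1.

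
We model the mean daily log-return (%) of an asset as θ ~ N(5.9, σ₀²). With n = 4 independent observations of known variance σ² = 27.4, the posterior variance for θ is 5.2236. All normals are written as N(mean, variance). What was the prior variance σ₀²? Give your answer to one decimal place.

σ₀² = 22.0

For the Normal–Normal model with known σ², precisions add: τ_n = τ₀ + n/σ².
So 1/σ₀² = 1/5.2236 − 4/27.4 = 0.191439 − 0.145985 = 0.045454.
Hence σ₀² = 1/0.045454 ≈ 22.0.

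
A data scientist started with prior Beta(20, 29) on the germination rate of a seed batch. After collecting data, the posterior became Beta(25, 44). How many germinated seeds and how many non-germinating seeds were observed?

5 germinated seeds and 15 non-germinating seeds

A Beta(α, β) prior with s successes and f failures in binomial data gives a Beta(α+s, β+f) posterior.
So s = 25 − 20 = 5 and f = 44 − 29 = 15.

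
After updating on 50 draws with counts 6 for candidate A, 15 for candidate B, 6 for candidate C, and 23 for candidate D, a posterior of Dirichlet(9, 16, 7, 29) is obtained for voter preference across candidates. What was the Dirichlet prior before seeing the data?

For a Dirichlet(α) prior with multinomial counts c, the posterior is Dirichlet(α + c) componentwise.
Subtract each count from the matching posterior parameter: 9−6=3, 16−15=1, 7−6=1, 29−23=6.

Dirichlet(3, 1, 1, 6)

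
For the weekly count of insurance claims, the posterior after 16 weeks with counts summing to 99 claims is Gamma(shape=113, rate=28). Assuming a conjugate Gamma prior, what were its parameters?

A Gamma(α, β) prior (rate parametrization) on a Poisson rate with n observations summing to S gives posterior Gamma(α+S, β+n).
So α = 113 − 99 = 14 and β = 28 − 16 = 12.

Gamma(shape=14, rate=12)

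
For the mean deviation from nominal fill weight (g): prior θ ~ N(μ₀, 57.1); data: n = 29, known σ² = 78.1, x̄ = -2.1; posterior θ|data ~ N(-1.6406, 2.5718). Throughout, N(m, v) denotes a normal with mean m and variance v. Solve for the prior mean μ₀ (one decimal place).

μ₀ = 8.1

With known observation variance, the Normal–Normal posterior has precision τ_n = τ₀ + n/σ² and mean μ_n = (τ₀μ₀ + (n/σ²)x̄)/τ_n.
Here τ₀ = 1/57.1 = 0.017513 and τ_data = 29/78.1 = 0.371319, so τ_n = 0.388832.
Rearranging for μ₀: μ₀ = (μ_n·τ_n − τ_data·x̄)/τ₀ = (-1.6406·0.388832 − 0.371319·-2.1) / 0.017513 = 0.141852/0.017513 ≈ 8.1.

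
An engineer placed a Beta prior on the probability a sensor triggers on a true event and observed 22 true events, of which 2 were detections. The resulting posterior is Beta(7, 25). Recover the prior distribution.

Beta(5, 5)

A Beta(a, b) prior with s successes and f failures in binomial data gives a Beta(a+s, b+f) posterior.
Subtract the data counts: 7−2=5, 25−20=5.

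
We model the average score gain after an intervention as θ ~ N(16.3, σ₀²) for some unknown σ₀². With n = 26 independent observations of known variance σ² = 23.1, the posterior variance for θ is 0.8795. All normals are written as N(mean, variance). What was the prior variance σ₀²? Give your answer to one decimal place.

σ₀² = 87.2

Posterior precision equals prior precision plus data precision: 1/σ_n² = 1/σ₀² + n/σ².
So 1/σ₀² = 1/0.8795 − 26/23.1 = 1.137010 − 1.125541 = 0.011469.
Hence σ₀² = 1/0.011469 ≈ 87.2.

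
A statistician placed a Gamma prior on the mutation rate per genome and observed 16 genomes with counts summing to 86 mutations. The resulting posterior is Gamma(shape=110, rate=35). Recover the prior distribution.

Gamma(shape=24, rate=19)

A Gamma(α, β) prior (rate parametrization) on a Poisson rate with n observations summing to S gives posterior Gamma(α+S, β+n).
So α = 110 − 86 = 24 and β = 35 − 16 = 19.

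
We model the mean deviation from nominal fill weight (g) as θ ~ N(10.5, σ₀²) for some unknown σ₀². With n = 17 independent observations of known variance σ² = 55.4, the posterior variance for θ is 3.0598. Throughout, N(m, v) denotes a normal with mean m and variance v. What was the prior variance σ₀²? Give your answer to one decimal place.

For the Normal–Normal model with known σ², precisions add: τ_n = τ₀ + n/σ².
So 1/σ₀² = 1/3.0598 − 17/55.4 = 0.326819 − 0.306859 = 0.019960.
Hence σ₀² = 1/0.019960 ≈ 50.1.

σ₀² = 50.1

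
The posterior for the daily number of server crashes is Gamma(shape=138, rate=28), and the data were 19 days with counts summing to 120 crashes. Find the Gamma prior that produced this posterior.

Gamma(shape=18, rate=9)

A Gamma(α, β) prior (rate parametrization) on a Poisson rate with n observations summing to S gives posterior Gamma(α+S, β+n).
So α = 138 − 120 = 18 and β = 28 − 19 = 9.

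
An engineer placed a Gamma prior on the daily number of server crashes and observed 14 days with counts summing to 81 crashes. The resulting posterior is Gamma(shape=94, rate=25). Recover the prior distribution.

Gamma(shape=13, rate=11)

Gamma–Poisson conjugacy: posterior shape = α + Σxᵢ, posterior rate = β + n.
So α = 94 − 81 = 13 and β = 25 − 14 = 11.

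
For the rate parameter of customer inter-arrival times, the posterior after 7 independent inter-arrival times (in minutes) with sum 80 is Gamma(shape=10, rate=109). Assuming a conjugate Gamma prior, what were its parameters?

Gamma–exponential conjugacy: posterior shape = α + n, posterior rate = β + Σtᵢ.
So α = 10 − 7 = 3 and β = 109 − 80 = 29.

Gamma(shape=3, rate=29)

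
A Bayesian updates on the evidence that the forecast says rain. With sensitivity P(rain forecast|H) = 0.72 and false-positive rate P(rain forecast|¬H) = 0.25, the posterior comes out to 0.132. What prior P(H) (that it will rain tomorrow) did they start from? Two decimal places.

P(H) = 0.05

In odds form, posterior odds = prior odds × likelihood ratio, so prior odds = posterior odds ÷ LR.
Posterior odds = 0.132/(1−0.132) = 0.1521. LR = 0.72/0.25 = 2.8800.
Prior odds = 0.1521/2.8800 = 0.0528, so P(H) = 0.0528/(1+0.0528) ≈ 0.05.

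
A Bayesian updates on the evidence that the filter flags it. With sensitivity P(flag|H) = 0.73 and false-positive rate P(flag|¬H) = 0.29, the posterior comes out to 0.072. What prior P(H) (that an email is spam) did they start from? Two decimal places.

In odds form, posterior odds = prior odds × likelihood ratio, so prior odds = posterior odds ÷ LR.
Posterior odds = 0.072/(1−0.072) = 0.0776. LR = 0.73/0.29 = 2.5172.
Prior odds = 0.0776/2.5172 = 0.0308, so P(H) = 0.0308/(1+0.0308) ≈ 0.03.

P(H) = 0.03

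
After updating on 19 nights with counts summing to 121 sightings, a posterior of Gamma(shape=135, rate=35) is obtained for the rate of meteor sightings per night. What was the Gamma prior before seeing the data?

A Gamma(α, β) prior (rate parametrization) on a Poisson rate with n observations summing to S gives posterior Gamma(α+S, β+n).
So α = 135 − 121 = 14 and β = 35 − 19 = 16.

Gamma(shape=14, rate=16)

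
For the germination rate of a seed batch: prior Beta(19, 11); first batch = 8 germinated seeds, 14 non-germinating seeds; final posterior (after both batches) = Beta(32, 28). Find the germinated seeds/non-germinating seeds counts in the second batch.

5 germinated seeds and 3 non-germinating seeds

Sequential conjugate updates are equivalent to a single update on the pooled data, so total successes = posterior α − prior α and total failures = posterior β − prior β.
Total across both batches: 32−19=13 germinated seeds, 28−11=17 non-germinating seeds.
Subtract the first batch: 13−8=5 germinated seeds and 17−14=3 non-germinating seeds.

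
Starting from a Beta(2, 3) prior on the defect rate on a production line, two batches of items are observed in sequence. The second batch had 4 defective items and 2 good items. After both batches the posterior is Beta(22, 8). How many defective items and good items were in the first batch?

Sequential conjugate updates are equivalent to a single update on the pooled data, so total successes = posterior α − prior α and total failures = posterior β − prior β.
Total across both batches: 22−2=20 defective items, 8−3=5 good items.
Subtract the second batch: 20−4=16 defective items and 5−2=3 good items.

16 defective items and 3 good items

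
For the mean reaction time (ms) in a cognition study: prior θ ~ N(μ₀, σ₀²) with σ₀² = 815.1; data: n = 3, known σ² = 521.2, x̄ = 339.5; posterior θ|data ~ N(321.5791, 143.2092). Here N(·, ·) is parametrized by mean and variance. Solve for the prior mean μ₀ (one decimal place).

μ₀ = 237.5

The posterior mean is a precision-weighted average: μ_n = (τ₀μ₀ + τ_data·x̄)/(τ₀+τ_data), with τ₀=1/σ₀² and τ_data=n/σ².
Here τ₀ = 1/815.1 = 0.001227 and τ_data = 3/521.2 = 0.005756, so τ_n = 0.006983.
Rearranging for μ₀: μ₀ = (μ_n·τ_n − τ_data·x̄)/τ₀ = (321.5791·0.006983 − 0.005756·339.5) / 0.001227 = 0.291425/0.001227 ≈ 237.5.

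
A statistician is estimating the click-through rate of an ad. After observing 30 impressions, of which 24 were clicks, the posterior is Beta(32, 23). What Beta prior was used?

Under Beta–binomial conjugacy the posterior parameters are (α+s, β+f).
Subtract the data counts: 32−24=8, 23−6=17.

Beta(8, 17)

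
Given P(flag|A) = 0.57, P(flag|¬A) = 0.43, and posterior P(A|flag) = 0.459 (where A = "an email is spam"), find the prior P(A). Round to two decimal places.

In odds form, posterior odds = prior odds × likelihood ratio, so prior odds = posterior odds ÷ LR.
Posterior odds = 0.459/(1−0.459) = 0.8484. LR = 0.57/0.43 = 1.3256.
Prior odds = 0.8484/1.3256 = 0.6400, so P(A) = 0.6400/(1+0.6400) ≈ 0.39.

P(A) = 0.39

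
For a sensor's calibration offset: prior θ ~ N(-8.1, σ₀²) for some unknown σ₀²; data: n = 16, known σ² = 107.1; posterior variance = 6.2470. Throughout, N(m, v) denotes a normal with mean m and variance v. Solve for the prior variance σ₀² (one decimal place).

σ₀² = 93.6

For the Normal–Normal model with known σ², precisions add: τ_n = τ₀ + n/σ².
So 1/σ₀² = 1/6.2470 − 16/107.1 = 0.160077 − 0.149393 = 0.010684.
Hence σ₀² = 1/0.010684 ≈ 93.6.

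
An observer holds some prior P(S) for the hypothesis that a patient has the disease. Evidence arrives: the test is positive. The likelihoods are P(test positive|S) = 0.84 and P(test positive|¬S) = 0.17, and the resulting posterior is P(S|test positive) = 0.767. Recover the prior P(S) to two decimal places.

P(S) = 0.40

In odds form, posterior odds = prior odds × likelihood ratio, so prior odds = posterior odds ÷ LR.
Posterior odds = 0.767/(1−0.767) = 3.2918. LR = 0.84/0.17 = 4.9412.
Prior odds = 3.2918/4.9412 = 0.6662, so P(S) = 0.6662/(1+0.6662) ≈ 0.40.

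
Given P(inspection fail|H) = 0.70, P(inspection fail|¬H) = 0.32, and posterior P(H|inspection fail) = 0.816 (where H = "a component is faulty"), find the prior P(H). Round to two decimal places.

Bayes' rule in odds form gives O(H|E) = O(H)·[P(E|H)/P(E|¬H)], hence O(H) = O(H|E)/LR.
Posterior odds = 0.816/(1−0.816) = 4.4348. LR = 0.70/0.32 = 2.1875.
Prior odds = 4.4348/2.1875 = 2.0273, so P(H) = 2.0273/(1+2.0273) ≈ 0.67.

P(H) = 0.67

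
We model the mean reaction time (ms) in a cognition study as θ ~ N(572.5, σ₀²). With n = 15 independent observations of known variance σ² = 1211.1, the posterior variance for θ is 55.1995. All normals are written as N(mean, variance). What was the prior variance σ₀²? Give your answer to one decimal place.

σ₀² = 174.5

Posterior precision equals prior precision plus data precision: 1/σ_n² = 1/σ₀² + n/σ².
So 1/σ₀² = 1/55.1995 − 15/1211.1 = 0.018116 − 0.012385 = 0.005731.
Hence σ₀² = 1/0.005731 ≈ 174.5.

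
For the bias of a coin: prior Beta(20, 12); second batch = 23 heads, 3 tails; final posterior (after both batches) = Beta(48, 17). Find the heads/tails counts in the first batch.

Sequential conjugate updates are equivalent to a single update on the pooled data, so total successes = posterior α − prior α and total failures = posterior β − prior β.
Total across both batches: 48−20=28 heads, 17−12=5 tails.
Subtract the second batch: 28−23=5 heads and 5−3=2 tails.

5 heads and 2 tails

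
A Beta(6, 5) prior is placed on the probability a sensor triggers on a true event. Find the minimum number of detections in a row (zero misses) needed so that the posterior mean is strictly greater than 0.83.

After k detections and 0 misses the posterior is Beta(6+k, 5), with mean (6+k)/(6+5+k).
Set (6+k)/(11+k) > 0.83 and solve: k > (0.83·11 − 6)/(1 − 0.83) = 18.412.
The smallest integer exceeding 18.412 is 19.

k = 19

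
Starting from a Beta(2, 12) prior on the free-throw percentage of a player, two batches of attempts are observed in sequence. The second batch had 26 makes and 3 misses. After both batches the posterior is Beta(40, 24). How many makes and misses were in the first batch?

12 makes and 9 misses

Sequential conjugate updates are equivalent to a single update on the pooled data, so total successes = posterior α − prior α and total failures = posterior β − prior β.
Total across both batches: 40−2=38 makes, 24−12=12 misses.
Subtract the second batch: 38−26=12 makes and 12−3=9 misses.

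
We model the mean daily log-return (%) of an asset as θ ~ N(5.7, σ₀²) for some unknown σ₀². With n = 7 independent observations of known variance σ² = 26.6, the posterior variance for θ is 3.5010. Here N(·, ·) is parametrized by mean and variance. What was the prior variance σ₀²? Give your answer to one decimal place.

For the Normal–Normal model with known σ², precisions add: τ_n = τ₀ + n/σ².
So 1/σ₀² = 1/3.5010 − 7/26.6 = 0.285633 − 0.263158 = 0.022475.
Hence σ₀² = 1/0.022475 ≈ 44.5.

σ₀² = 44.5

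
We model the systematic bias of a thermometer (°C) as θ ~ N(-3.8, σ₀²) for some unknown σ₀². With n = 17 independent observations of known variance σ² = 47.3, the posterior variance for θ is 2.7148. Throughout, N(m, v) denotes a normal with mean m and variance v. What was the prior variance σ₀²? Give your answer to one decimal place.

σ₀² = 111.8

For the Normal–Normal model with known σ², precisions add: τ_n = τ₀ + n/σ².
So 1/σ₀² = 1/2.7148 − 17/47.3 = 0.368351 − 0.359408 = 0.008943.
Hence σ₀² = 1/0.008943 ≈ 111.8.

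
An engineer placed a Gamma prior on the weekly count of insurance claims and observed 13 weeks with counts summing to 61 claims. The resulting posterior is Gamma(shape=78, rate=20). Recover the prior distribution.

A Gamma(α, β) prior (rate parametrization) on a Poisson rate with n observations summing to S gives posterior Gamma(α+S, β+n).
So α = 78 − 61 = 17 and β = 20 − 13 = 7.

Gamma(shape=17, rate=7)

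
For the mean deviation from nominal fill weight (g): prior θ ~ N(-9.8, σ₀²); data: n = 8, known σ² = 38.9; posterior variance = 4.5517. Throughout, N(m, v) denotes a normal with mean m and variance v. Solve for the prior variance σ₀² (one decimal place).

σ₀² = 71.2

For the Normal–Normal model with known σ², precisions add: τ_n = τ₀ + n/σ².
So 1/σ₀² = 1/4.5517 − 8/38.9 = 0.219698 − 0.205656 = 0.014042.
Hence σ₀² = 1/0.014042 ≈ 71.2.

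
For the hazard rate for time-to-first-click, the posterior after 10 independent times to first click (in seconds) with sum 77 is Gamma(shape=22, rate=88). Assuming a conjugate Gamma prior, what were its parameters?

Gamma(shape=12, rate=11)

For an exponential likelihood with a Gamma(α, β) prior on the rate, n observations with total T give posterior Gamma(α+n, β+T).
So α = 22 − 10 = 12 and β = 88 − 77 = 11.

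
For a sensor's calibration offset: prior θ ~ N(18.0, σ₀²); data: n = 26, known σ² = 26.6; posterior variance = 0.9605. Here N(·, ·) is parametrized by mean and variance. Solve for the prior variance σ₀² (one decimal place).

σ₀² = 15.7

For the Normal–Normal model with known σ², precisions add: τ_n = τ₀ + n/σ².
So 1/σ₀² = 1/0.9605 − 26/26.6 = 1.041124 − 0.977444 = 0.063680.
Hence σ₀² = 1/0.063680 ≈ 15.7.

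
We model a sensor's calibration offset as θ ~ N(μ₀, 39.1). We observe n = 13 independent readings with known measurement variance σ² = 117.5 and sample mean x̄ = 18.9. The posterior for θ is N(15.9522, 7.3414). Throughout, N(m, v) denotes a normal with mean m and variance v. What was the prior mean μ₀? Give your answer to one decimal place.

The posterior mean is a precision-weighted average: μ_n = (τ₀μ₀ + τ_data·x̄)/(τ₀+τ_data), with τ₀=1/σ₀² and τ_data=n/σ².
Here τ₀ = 1/39.1 = 0.025575 and τ_data = 13/117.5 = 0.110638, so τ_n = 0.136213.
Rearranging for μ₀: μ₀ = (μ_n·τ_n − τ_data·x̄)/τ₀ = (15.9522·0.136213 − 0.110638·18.9) / 0.025575 = 0.081839/0.025575 ≈ 3.2.

μ₀ = 3.2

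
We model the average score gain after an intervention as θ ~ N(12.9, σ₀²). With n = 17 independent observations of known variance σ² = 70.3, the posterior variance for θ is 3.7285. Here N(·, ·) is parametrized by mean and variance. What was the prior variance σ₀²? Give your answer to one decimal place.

σ₀² = 37.9

Posterior precision equals prior precision plus data precision: 1/σ_n² = 1/σ₀² + n/σ².
So 1/σ₀² = 1/3.7285 − 17/70.3 = 0.268204 − 0.241821 = 0.026383.
Hence σ₀² = 1/0.026383 ≈ 37.9.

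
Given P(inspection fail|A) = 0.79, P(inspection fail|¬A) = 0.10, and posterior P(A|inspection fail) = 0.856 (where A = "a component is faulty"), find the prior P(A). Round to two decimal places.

P(A) = 0.43

Bayes' rule in odds form gives O(A|E) = O(A)·[P(E|A)/P(E|¬A)], hence O(A) = O(A|E)/LR.
Posterior odds = 0.856/(1−0.856) = 5.9444. LR = 0.79/0.10 = 7.9000.
Prior odds = 5.9444/7.9000 = 0.7525, so P(A) = 0.7525/(1+0.7525) ≈ 0.43.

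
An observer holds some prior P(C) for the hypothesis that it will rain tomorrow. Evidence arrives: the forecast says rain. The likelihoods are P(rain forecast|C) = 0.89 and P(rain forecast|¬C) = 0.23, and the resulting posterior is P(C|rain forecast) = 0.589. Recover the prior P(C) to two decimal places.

P(C) = 0.27

Bayes' rule in odds form gives O(C|E) = O(C)·[P(E|C)/P(E|¬C)], hence O(C) = O(C|E)/LR.
Posterior odds = 0.589/(1−0.589) = 1.4331. LR = 0.89/0.23 = 3.8696.
Prior odds = 1.4331/3.8696 = 0.3703, so P(C) = 0.3703/(1+0.3703) ≈ 0.27.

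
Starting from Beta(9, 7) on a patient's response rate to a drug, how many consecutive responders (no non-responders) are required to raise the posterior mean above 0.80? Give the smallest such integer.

After k responders and 0 non-responders the posterior is Beta(9+k, 7), with mean (9+k)/(9+7+k).
Set (9+k)/(16+k) > 0.80 and solve: k > (0.80·16 − 9)/(1 − 0.80) = 19.000.
The smallest integer exceeding 19.000 is 20, and checking k=20: (29)/(36) = 0.8056 > 0.80.

k = 20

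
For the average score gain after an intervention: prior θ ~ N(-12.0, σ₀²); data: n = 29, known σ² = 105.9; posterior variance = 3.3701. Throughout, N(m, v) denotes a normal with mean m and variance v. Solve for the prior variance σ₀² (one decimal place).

σ₀² = 43.7

For the Normal–Normal model with known σ², precisions add: τ_n = τ₀ + n/σ².
So 1/σ₀² = 1/3.3701 − 29/105.9 = 0.296727 − 0.273843 = 0.022884.
Hence σ₀² = 1/0.022884 ≈ 43.7.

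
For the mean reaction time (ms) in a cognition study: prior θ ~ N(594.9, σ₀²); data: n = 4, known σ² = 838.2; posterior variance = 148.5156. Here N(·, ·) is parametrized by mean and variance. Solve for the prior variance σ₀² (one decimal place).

σ₀² = 509.9

Posterior precision equals prior precision plus data precision: 1/σ_n² = 1/σ₀² + n/σ².
So 1/σ₀² = 1/148.5156 − 4/838.2 = 0.006733 − 0.004772 = 0.001961.
Hence σ₀² = 1/0.001961 ≈ 509.9.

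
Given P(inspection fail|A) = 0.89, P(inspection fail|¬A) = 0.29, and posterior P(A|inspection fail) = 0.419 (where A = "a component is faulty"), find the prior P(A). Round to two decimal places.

In odds form, posterior odds = prior odds × likelihood ratio, so prior odds = posterior odds ÷ LR.
Posterior odds = 0.419/(1−0.419) = 0.7212. LR = 0.89/0.29 = 3.0690.
Prior odds = 0.7212/3.0690 = 0.2350, so P(A) = 0.2350/(1+0.2350) ≈ 0.19.

P(A) = 0.19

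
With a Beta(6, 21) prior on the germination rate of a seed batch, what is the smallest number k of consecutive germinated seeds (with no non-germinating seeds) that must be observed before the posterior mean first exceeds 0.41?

k = 9

After k germinated seeds and 0 non-germinating seeds the posterior is Beta(6+k, 21), with mean (6+k)/(6+21+k).
Set (6+k)/(27+k) > 0.41 and solve: k > (0.41·27 − 6)/(1 − 0.41) = 8.593.
The smallest integer exceeding 8.593 is 9, and checking k=9: (15)/(36) = 0.4167 > 0.41.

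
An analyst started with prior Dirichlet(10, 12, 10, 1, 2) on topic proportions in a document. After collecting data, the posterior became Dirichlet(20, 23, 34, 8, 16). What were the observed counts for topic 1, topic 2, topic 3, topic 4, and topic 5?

For a Dirichlet(α) prior with multinomial counts c, the posterior is Dirichlet(α + c) componentwise.
Counts are posterior − prior componentwise: 20−10=10, 23−12=11, 34−10=24, 8−1=7, 16−2=14.

counts (10, 11, 24, 7, 14)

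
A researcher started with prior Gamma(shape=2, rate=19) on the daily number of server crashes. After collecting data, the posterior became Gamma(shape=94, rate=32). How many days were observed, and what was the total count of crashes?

n = 13 days with total 92 crashes

Gamma–Poisson conjugacy: posterior shape = α + Σxᵢ, posterior rate = β + n.
Matching: Σxᵢ = 94 − 2 = 92 and n = 32 − 19 = 13.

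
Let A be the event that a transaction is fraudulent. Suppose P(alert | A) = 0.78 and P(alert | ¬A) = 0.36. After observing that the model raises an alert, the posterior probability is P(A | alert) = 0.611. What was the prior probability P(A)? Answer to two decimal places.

P(A) = 0.42

Bayes' rule in odds form gives O(A|E) = O(A)·[P(E|A)/P(E|¬A)], hence O(A) = O(A|E)/LR.
Posterior odds = 0.611/(1−0.611) = 1.5707. LR = 0.78/0.36 = 2.1667.
Prior odds = 1.5707/2.1667 = 0.7249, so P(A) = 0.7249/(1+0.7249) ≈ 0.42.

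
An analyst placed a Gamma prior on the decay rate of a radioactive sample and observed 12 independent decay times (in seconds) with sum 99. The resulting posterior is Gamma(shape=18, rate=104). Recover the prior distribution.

Gamma(shape=6, rate=5)

Gamma–exponential conjugacy: posterior shape = α + n, posterior rate = β + Σtᵢ.
So α = 18 − 12 = 6 and β = 104 − 99 = 5.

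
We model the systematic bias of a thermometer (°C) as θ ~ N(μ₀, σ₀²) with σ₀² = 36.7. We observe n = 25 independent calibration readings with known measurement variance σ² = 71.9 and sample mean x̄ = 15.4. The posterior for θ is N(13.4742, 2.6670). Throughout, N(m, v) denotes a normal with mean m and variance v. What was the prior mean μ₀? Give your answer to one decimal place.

μ₀ = -11.1

The posterior mean is a precision-weighted average: μ_n = (τ₀μ₀ + τ_data·x̄)/(τ₀+τ_data), with τ₀=1/σ₀² and τ_data=n/σ².
Here τ₀ = 1/36.7 = 0.027248 and τ_data = 25/71.9 = 0.347705, so τ_n = 0.374953.
Rearranging for μ₀: μ₀ = (μ_n·τ_n − τ_data·x̄)/τ₀ = (13.4742·0.374953 − 0.347705·15.4) / 0.027248 = -0.302465/0.027248 ≈ -11.1.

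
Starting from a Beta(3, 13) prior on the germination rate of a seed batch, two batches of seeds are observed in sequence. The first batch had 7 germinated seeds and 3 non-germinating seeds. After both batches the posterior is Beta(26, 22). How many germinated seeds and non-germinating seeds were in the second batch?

16 germinated seeds and 6 non-germinating seeds

Because Beta–binomial updating is additive in the counts, the combined data contributed (α_post−α_prior, β_post−β_prior) successes and failures.
Total across both batches: 26−3=23 germinated seeds, 22−13=9 non-germinating seeds.
Subtract the first batch: 23−7=16 germinated seeds and 9−3=6 non-germinating seeds.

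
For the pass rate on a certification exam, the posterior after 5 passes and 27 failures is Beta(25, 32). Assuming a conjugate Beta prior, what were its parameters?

A Beta(α, β) prior with s successes and f failures in binomial data gives a Beta(α+s, β+f) posterior.
Subtract the data counts: 25−5=20, 32−27=5.

Beta(20, 5)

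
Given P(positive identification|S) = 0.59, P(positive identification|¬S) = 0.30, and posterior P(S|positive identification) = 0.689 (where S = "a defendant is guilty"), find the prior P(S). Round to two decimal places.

In odds form, posterior odds = prior odds × likelihood ratio, so prior odds = posterior odds ÷ LR.
Posterior odds = 0.689/(1−0.689) = 2.2154. LR = 0.59/0.30 = 1.9667.
Prior odds = 2.2154/1.9667 = 1.1265, so P(S) = 1.1265/(1+1.1265) ≈ 0.53.

P(S) = 0.53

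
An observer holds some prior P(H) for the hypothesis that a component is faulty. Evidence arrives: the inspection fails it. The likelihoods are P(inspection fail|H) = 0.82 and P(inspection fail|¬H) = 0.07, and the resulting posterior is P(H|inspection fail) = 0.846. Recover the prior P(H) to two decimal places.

P(H) = 0.32

Bayes' rule in odds form gives O(H|E) = O(H)·[P(E|H)/P(E|¬H)], hence O(H) = O(H|E)/LR.
Posterior odds = 0.846/(1−0.846) = 5.4935. LR = 0.82/0.07 = 11.7143.
Prior odds = 5.4935/11.7143 = 0.4690, so P(H) = 0.4690/(1+0.4690) ≈ 0.32.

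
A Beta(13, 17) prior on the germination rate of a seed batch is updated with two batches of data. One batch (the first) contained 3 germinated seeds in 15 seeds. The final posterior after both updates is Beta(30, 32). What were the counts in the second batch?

Sequential conjugate updates are equivalent to a single update on the pooled data, so total successes = posterior α − prior α and total failures = posterior β − prior β.
Total across both batches: 30−13=17 germinated seeds, 32−17=15 non-germinating seeds.
Subtract the first batch: 17−3=14 germinated seeds and 15−12=3 non-germinating seeds.

14 germinated seeds and 3 non-germinating seeds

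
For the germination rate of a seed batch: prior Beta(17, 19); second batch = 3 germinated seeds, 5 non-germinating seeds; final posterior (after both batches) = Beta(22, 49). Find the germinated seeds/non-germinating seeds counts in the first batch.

Sequential conjugate updates are equivalent to a single update on the pooled data, so total successes = posterior α − prior α and total failures = posterior β − prior β.
Total across both batches: 22−17=5 germinated seeds, 49−19=30 non-germinating seeds.
Subtract the second batch: 5−3=2 germinated seeds and 30−5=25 non-germinating seeds.

2 germinated seeds and 25 non-germinating seeds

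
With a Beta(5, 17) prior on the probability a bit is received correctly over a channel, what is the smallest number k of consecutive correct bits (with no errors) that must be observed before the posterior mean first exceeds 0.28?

k = 2

After k correct bits and 0 errors the posterior is Beta(5+k, 17), with mean (5+k)/(5+17+k).
Set (5+k)/(22+k) > 0.28 and solve: k > (0.28·22 − 5)/(1 − 0.28) = 1.611.
The smallest integer exceeding 1.611 is 2, and checking k=2: (7)/(24) = 0.2917 > 0.28.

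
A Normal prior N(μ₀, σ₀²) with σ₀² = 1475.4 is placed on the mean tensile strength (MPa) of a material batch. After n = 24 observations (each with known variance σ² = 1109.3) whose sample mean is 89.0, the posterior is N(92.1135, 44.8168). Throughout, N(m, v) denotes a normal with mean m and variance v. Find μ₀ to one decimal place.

μ₀ = 191.5

With known observation variance, the Normal–Normal posterior has precision τ_n = τ₀ + n/σ² and mean μ_n = (τ₀μ₀ + (n/σ²)x̄)/τ_n.
Here τ₀ = 1/1475.4 = 0.000678 and τ_data = 24/1109.3 = 0.021635, so τ_n = 0.022313.
Rearranging for μ₀: μ₀ = (μ_n·τ_n − τ_data·x̄)/τ₀ = (92.1135·0.022313 − 0.021635·89.0) / 0.000678 = 0.129814/0.000678 ≈ 191.5.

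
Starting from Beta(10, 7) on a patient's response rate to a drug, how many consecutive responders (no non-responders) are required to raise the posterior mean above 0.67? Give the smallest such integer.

After k responders and 0 non-responders the posterior is Beta(10+k, 7), with mean (10+k)/(10+7+k).
Set (10+k)/(17+k) > 0.67 and solve: k > (0.67·17 − 10)/(1 − 0.67) = 4.212.
The smallest integer exceeding 4.212 is 5.

k = 5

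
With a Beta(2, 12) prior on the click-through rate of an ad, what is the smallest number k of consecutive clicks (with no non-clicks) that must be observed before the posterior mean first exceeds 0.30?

After k clicks and 0 non-clicks the posterior is Beta(2+k, 12), with mean (2+k)/(2+12+k).
Set (2+k)/(14+k) > 0.30 and solve: k > (0.30·14 − 2)/(1 − 0.30) = 3.143.
The smallest integer exceeding 3.143 is 4, and checking k=4: (6)/(18) = 0.3333 > 0.30.

k = 4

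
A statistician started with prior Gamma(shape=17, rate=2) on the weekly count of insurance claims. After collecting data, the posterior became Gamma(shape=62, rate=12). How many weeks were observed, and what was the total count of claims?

Gamma–Poisson conjugacy: posterior shape = α + Σxᵢ, posterior rate = β + n.
Matching: Σxᵢ = 62 − 17 = 45 and n = 12 − 2 = 10.

n = 10 weeks with total 45 claims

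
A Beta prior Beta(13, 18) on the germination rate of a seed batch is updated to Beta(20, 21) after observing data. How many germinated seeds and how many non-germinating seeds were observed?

7 germinated seeds and 3 non-germinating seeds

A Beta(α, β) prior with s successes and f failures in binomial data gives a Beta(α+s, β+f) posterior.
Match parameters: s=20−13=7, f=21−18=3.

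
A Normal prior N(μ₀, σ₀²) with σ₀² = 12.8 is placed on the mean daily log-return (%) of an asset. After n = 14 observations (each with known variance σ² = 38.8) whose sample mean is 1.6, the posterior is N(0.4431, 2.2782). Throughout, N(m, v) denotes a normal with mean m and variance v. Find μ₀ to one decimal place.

μ₀ = -4.9

With known observation variance, the Normal–Normal posterior has precision τ_n = τ₀ + n/σ² and mean μ_n = (τ₀μ₀ + (n/σ²)x̄)/τ_n.
Here τ₀ = 1/12.8 = 0.078125 and τ_data = 14/38.8 = 0.360825, so τ_n = 0.438950.
Rearranging for μ₀: μ₀ = (μ_n·τ_n − τ_data·x̄)/τ₀ = (0.4431·0.438950 − 0.360825·1.6) / 0.078125 = -0.382821/0.078125 ≈ -4.9.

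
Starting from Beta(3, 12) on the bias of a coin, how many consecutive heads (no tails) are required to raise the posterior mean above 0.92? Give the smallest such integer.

k = 136

After k heads and 0 tails the posterior is Beta(3+k, 12), with mean (3+k)/(3+12+k).
Set (3+k)/(15+k) > 0.92 and solve: k > (0.92·15 − 3)/(1 − 0.92) = 135.000.
The smallest integer exceeding 135.000 is 136, and checking k=136: (139)/(151) = 0.9205 > 0.92.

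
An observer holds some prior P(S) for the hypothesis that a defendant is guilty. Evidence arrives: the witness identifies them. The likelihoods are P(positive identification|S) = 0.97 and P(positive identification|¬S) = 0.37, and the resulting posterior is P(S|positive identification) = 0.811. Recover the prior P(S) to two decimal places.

P(S) = 0.62

In odds form, posterior odds = prior odds × likelihood ratio, so prior odds = posterior odds ÷ LR.
Posterior odds = 0.811/(1−0.811) = 4.2910. LR = 0.97/0.37 = 2.6216.
Prior odds = 4.2910/2.6216 = 1.6368, so P(S) = 1.6368/(1+1.6368) ≈ 0.62.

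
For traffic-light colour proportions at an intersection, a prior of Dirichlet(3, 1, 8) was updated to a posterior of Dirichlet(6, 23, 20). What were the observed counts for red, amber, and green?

counts (3, 22, 12)

For a Dirichlet(α) prior with multinomial counts c, the posterior is Dirichlet(α + c) componentwise.
Counts are posterior − prior componentwise: 6−3=3, 23−1=22, 20−8=12.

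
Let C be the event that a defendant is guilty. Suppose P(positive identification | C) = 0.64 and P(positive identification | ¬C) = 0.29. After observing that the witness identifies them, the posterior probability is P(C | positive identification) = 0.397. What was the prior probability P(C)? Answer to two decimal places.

In odds form, posterior odds = prior odds × likelihood ratio, so prior odds = posterior odds ÷ LR.
Posterior odds = 0.397/(1−0.397) = 0.6584. LR = 0.64/0.29 = 2.2069.
Prior odds = 0.6584/2.2069 = 0.2983, so P(C) = 0.2983/(1+0.2983) ≈ 0.23.

P(C) = 0.23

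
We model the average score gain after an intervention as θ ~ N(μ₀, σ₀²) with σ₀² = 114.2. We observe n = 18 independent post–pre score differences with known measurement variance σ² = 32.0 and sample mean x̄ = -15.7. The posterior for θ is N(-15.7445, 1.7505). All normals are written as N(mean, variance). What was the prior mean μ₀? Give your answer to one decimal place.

μ₀ = -18.6

With known observation variance, the Normal–Normal posterior has precision τ_n = τ₀ + n/σ² and mean μ_n = (τ₀μ₀ + (n/σ²)x̄)/τ_n.
Here τ₀ = 1/114.2 = 0.008757 and τ_data = 18/32.0 = 0.562500, so τ_n = 0.571257.
Rearranging for μ₀: μ₀ = (μ_n·τ_n − τ_data·x̄)/τ₀ = (-15.7445·0.571257 − 0.562500·-15.7) / 0.008757 = -0.162906/0.008757 ≈ -18.6.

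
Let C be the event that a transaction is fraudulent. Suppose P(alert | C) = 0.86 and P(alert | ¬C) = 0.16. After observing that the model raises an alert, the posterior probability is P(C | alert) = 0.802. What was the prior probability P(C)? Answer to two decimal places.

P(C) = 0.43

Bayes' rule in odds form gives O(C|E) = O(C)·[P(E|C)/P(E|¬C)], hence O(C) = O(C|E)/LR.
Posterior odds = 0.802/(1−0.802) = 4.0505. LR = 0.86/0.16 = 5.3750.
Prior odds = 4.0505/5.3750 = 0.7536, so P(C) = 0.7536/(1+0.7536) ≈ 0.43.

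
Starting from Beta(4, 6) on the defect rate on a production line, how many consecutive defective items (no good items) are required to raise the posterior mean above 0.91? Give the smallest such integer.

After k defective items and 0 good items the posterior is Beta(4+k, 6), with mean (4+k)/(4+6+k).
Set (4+k)/(10+k) > 0.91 and solve: k > (0.91·10 − 4)/(1 − 0.91) = 56.667.
The smallest integer exceeding 56.667 is 57.

k = 57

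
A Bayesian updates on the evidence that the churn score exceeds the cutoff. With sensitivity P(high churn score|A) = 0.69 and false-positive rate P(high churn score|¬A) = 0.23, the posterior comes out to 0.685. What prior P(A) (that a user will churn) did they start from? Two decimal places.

P(A) = 0.42

Bayes' rule in odds form gives O(A|E) = O(A)·[P(E|A)/P(E|¬A)], hence O(A) = O(A|E)/LR.
Posterior odds = 0.685/(1−0.685) = 2.1746. LR = 0.69/0.23 = 3.0000.
Prior odds = 2.1746/3.0000 = 0.7249, so P(A) = 0.7249/(1+0.7249) ≈ 0.42.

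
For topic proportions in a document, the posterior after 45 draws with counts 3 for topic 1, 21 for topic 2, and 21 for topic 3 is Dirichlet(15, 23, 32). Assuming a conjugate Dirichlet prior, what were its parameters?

Dirichlet(12, 2, 11)

For a Dirichlet(α) prior with multinomial counts c, the posterior is Dirichlet(α + c) componentwise.
Subtract each count from the matching posterior parameter: 15−3=12, 23−21=2, 32−21=11.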